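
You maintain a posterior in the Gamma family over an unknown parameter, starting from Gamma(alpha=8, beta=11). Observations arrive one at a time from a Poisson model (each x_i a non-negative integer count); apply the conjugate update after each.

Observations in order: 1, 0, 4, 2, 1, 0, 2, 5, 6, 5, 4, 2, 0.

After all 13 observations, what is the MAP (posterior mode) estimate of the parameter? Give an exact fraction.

13/8

obs 1: x=1 → posterior Gamma(9, 12)
obs 2: x=0 → posterior Gamma(9, 13)
obs 3: x=4 → posterior Gamma(13, 14)
obs 4: x=2 → posterior Gamma(15, 15)
obs 5: x=1 → posterior Gamma(16, 16)
obs 6: x=0 → posterior Gamma(16, 17)
obs 7: x=2 → posterior Gamma(18, 18)
obs 8: x=5 → posterior Gamma(23, 19)
obs 9: x=6 → posterior Gamma(29, 20)
obs 10: x=5 → posterior Gamma(34, 21)
obs 11: x=4 → posterior Gamma(38, 22)
obs 12: x=2 → posterior Gamma(40, 23)
obs 13: x=0 → posterior Gamma(40, 24)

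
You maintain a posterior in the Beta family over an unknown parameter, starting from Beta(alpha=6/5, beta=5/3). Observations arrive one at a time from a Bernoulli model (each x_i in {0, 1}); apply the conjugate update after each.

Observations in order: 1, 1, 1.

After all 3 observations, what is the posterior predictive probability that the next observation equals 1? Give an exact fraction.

63/88

obs 1: x=1 → posterior Beta(11/5, 5/3)
obs 2: x=1 → posterior Beta(16/5, 5/3)
obs 3: x=1 → posterior Beta(21/5, 5/3)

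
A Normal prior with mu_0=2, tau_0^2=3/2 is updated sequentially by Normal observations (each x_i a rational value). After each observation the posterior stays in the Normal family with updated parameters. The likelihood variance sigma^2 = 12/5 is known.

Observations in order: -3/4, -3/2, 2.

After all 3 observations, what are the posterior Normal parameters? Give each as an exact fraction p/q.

obs 1: x=-3/4 → posterior Normal(49/52, 12/13)
obs 2: x=-3/2 → posterior Normal(19/72, 2/3)
obs 3: x=2 → posterior Normal(59/92, 12/23)

mu_0=59/92, tau_0^2=12/23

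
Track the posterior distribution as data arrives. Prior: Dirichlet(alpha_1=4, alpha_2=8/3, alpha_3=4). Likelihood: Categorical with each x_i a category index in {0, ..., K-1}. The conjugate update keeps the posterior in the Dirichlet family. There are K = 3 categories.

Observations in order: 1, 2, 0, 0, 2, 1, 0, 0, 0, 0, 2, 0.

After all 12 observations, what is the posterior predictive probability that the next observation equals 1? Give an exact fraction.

obs 1: x=1 → posterior Dirichlet(4, 11/3, 4)
obs 2: x=2 → posterior Dirichlet(4, 11/3, 5)
obs 3: x=0 → posterior Dirichlet(5, 11/3, 5)
obs 4: x=0 → posterior Dirichlet(6, 11/3, 5)
obs 5: x=2 → posterior Dirichlet(6, 11/3, 6)
obs 6: x=1 → posterior Dirichlet(6, 14/3, 6)
obs 7: x=0 → posterior Dirichlet(7, 14/3, 6)
obs 8: x=0 → posterior Dirichlet(8, 14/3, 6)
obs 9: x=0 → posterior Dirichlet(9, 14/3, 6)
obs 10: x=0 → posterior Dirichlet(10, 14/3, 6)
obs 11: x=2 → posterior Dirichlet(10, 14/3, 7)
obs 12: x=0 → posterior Dirichlet(11, 14/3, 7)

7/34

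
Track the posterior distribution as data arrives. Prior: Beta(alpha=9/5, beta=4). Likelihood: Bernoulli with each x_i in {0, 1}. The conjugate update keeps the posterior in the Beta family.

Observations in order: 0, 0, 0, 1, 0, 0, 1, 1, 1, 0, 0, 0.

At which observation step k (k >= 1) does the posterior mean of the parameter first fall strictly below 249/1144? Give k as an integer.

obs 1: x=0 → posterior Beta(9/5, 5)
obs 2: x=0 → posterior Beta(9/5, 6)
obs 3: x=0 → posterior Beta(9/5, 7)
obs 4: x=1 → posterior Beta(14/5, 7)
obs 5: x=0 → posterior Beta(14/5, 8)
obs 6: x=0 → posterior Beta(14/5, 9)
obs 7: x=1 → posterior Beta(19/5, 9)
obs 8: x=1 → posterior Beta(24/5, 9)
obs 9: x=1 → posterior Beta(29/5, 9)
obs 10: x=0 → posterior Beta(29/5, 10)
obs 11: x=0 → posterior Beta(29/5, 11)
obs 12: x=0 → posterior Beta(29/5, 12)

k = 3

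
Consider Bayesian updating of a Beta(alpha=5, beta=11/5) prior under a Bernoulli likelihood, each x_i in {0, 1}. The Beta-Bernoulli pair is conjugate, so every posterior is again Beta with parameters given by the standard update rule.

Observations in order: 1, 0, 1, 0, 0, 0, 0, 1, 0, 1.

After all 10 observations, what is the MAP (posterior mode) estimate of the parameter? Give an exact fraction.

obs 1: x=1 → posterior Beta(6, 11/5)
obs 2: x=0 → posterior Beta(6, 16/5)
obs 3: x=1 → posterior Beta(7, 16/5)
obs 4: x=0 → posterior Beta(7, 21/5)
obs 5: x=0 → posterior Beta(7, 26/5)
obs 6: x=0 → posterior Beta(7, 31/5)
obs 7: x=0 → posterior Beta(7, 36/5)
obs 8: x=1 → posterior Beta(8, 36/5)
obs 9: x=0 → posterior Beta(8, 41/5)
obs 10: x=1 → posterior Beta(9, 41/5)

10/19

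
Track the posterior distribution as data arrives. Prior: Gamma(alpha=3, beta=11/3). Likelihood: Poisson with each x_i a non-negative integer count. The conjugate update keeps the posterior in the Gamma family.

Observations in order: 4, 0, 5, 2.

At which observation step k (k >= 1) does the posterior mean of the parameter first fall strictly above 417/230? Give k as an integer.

k = 4

obs 1: x=4 → posterior Gamma(7, 14/3)
obs 2: x=0 → posterior Gamma(7, 17/3)
obs 3: x=5 → posterior Gamma(12, 20/3)
obs 4: x=2 → posterior Gamma(14, 23/3)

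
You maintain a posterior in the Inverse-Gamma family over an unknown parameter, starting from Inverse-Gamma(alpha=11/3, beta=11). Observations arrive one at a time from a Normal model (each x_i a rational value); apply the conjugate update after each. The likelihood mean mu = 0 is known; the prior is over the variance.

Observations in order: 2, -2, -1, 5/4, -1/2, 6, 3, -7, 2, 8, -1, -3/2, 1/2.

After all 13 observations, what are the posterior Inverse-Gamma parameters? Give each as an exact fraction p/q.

alpha=61/6, beta=3173/32

obs 1: x=2 → posterior Inverse-Gamma(25/6, 13)
obs 2: x=-2 → posterior Inverse-Gamma(14/3, 15)
obs 3: x=-1 → posterior Inverse-Gamma(31/6, 31/2)
obs 4: x=5/4 → posterior Inverse-Gamma(17/3, 521/32)
obs 5: x=-1/2 → posterior Inverse-Gamma(37/6, 525/32)
obs 6: x=6 → posterior Inverse-Gamma(20/3, 1101/32)
obs 7: x=3 → posterior Inverse-Gamma(43/6, 1245/32)
obs 8: x=-7 → posterior Inverse-Gamma(23/3, 2029/32)
obs 9: x=2 → posterior Inverse-Gamma(49/6, 2093/32)
obs 10: x=8 → posterior Inverse-Gamma(26/3, 3117/32)
obs 11: x=-1 → posterior Inverse-Gamma(55/6, 3133/32)
obs 12: x=-3/2 → posterior Inverse-Gamma(29/3, 3169/32)
obs 13: x=1/2 → posterior Inverse-Gamma(61/6, 3173/32)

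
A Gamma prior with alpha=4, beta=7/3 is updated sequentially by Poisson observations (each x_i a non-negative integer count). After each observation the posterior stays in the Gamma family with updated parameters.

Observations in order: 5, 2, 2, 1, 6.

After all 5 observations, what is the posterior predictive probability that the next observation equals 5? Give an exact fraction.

obs 1: x=5 → posterior Gamma(9, 10/3)
obs 2: x=2 → posterior Gamma(11, 13/3)
obs 3: x=2 → posterior Gamma(13, 16/3)
obs 4: x=1 → posterior Gamma(14, 19/3)
obs 5: x=6 → posterior Gamma(20, 22/3)

7286008825156560951288550781878272/88817841970012523233890533447265625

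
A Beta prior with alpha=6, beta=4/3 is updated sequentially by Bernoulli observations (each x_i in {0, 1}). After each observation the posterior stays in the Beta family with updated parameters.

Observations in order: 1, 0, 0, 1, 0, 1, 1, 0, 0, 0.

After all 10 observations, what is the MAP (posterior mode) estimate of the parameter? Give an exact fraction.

obs 1: x=1 → posterior Beta(7, 4/3)
obs 2: x=0 → posterior Beta(7, 7/3)
obs 3: x=0 → posterior Beta(7, 10/3)
obs 4: x=1 → posterior Beta(8, 10/3)
obs 5: x=0 → posterior Beta(8, 13/3)
obs 6: x=1 → posterior Beta(9, 13/3)
obs 7: x=1 → posterior Beta(10, 13/3)
obs 8: x=0 → posterior Beta(10, 16/3)
obs 9: x=0 → posterior Beta(10, 19/3)
obs 10: x=0 → posterior Beta(10, 22/3)

27/46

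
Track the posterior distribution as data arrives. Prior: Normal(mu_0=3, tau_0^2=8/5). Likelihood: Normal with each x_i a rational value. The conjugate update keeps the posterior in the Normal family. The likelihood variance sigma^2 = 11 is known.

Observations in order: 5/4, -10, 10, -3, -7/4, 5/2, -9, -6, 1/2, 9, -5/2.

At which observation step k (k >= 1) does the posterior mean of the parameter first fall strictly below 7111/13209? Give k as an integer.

obs 1: x=5/4 → posterior Normal(25/9, 88/63)
obs 2: x=-10 → posterior Normal(95/71, 88/71)
obs 3: x=10 → posterior Normal(175/79, 88/79)
obs 4: x=-3 → posterior Normal(151/87, 88/87)
obs 5: x=-7/4 → posterior Normal(137/95, 88/95)
obs 6: x=5/2 → posterior Normal(157/103, 88/103)
obs 7: x=-9 → posterior Normal(85/111, 88/111)
obs 8: x=-6 → posterior Normal(37/119, 88/119)
obs 9: x=1/2 → posterior Normal(41/127, 88/127)
obs 10: x=9 → posterior Normal(113/135, 88/135)
obs 11: x=-5/2 → posterior Normal(93/143, 8/13)

k = 8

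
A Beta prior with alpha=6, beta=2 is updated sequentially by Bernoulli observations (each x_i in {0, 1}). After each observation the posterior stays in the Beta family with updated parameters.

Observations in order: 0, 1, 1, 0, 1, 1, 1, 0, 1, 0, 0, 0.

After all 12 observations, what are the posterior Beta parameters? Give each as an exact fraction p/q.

obs 1: x=0 → posterior Beta(6, 3)
obs 2: x=1 → posterior Beta(7, 3)
obs 3: x=1 → posterior Beta(8, 3)
obs 4: x=0 → posterior Beta(8, 4)
obs 5: x=1 → posterior Beta(9, 4)
obs 6: x=1 → posterior Beta(10, 4)
obs 7: x=1 → posterior Beta(11, 4)
obs 8: x=0 → posterior Beta(11, 5)
obs 9: x=1 → posterior Beta(12, 5)
obs 10: x=0 → posterior Beta(12, 6)
obs 11: x=0 → posterior Beta(12, 7)
obs 12: x=0 → posterior Beta(12, 8)

alpha=12, beta=8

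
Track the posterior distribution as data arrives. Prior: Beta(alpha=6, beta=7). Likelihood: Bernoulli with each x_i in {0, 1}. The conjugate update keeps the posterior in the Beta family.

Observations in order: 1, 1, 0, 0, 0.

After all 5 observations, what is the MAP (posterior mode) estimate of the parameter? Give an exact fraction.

obs 1: x=1 → posterior Beta(7, 7)
obs 2: x=1 → posterior Beta(8, 7)
obs 3: x=0 → posterior Beta(8, 8)
obs 4: x=0 → posterior Beta(8, 9)
obs 5: x=0 → posterior Beta(8, 10)

7/16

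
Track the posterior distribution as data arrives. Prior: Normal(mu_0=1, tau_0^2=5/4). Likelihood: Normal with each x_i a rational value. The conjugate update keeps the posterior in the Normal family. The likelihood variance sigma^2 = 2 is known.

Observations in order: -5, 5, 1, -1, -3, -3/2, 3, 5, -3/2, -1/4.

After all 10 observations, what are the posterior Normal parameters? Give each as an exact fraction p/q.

mu_0=67/232, tau_0^2=5/29

obs 1: x=-5 → posterior Normal(-17/13, 10/13)
obs 2: x=5 → posterior Normal(4/9, 5/9)
obs 3: x=1 → posterior Normal(13/23, 10/23)
obs 4: x=-1 → posterior Normal(2/7, 5/14)
obs 5: x=-3 → posterior Normal(-7/33, 10/33)
obs 6: x=-3/2 → posterior Normal(-29/76, 5/19)
obs 7: x=3 → posterior Normal(1/86, 10/43)
obs 8: x=5 → posterior Normal(17/32, 5/24)
obs 9: x=-3/2 → posterior Normal(18/53, 10/53)
obs 10: x=-1/4 → posterior Normal(67/232, 5/29)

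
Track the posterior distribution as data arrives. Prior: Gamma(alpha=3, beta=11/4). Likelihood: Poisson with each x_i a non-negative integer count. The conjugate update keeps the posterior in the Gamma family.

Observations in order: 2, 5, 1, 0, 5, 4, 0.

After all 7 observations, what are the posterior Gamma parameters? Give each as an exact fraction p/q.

alpha=20, beta=39/4

obs 1: x=2 → posterior Gamma(5, 15/4)
obs 2: x=5 → posterior Gamma(10, 19/4)
obs 3: x=1 → posterior Gamma(11, 23/4)
obs 4: x=0 → posterior Gamma(11, 27/4)
obs 5: x=5 → posterior Gamma(16, 31/4)
obs 6: x=4 → posterior Gamma(20, 35/4)
obs 7: x=0 → posterior Gamma(20, 39/4)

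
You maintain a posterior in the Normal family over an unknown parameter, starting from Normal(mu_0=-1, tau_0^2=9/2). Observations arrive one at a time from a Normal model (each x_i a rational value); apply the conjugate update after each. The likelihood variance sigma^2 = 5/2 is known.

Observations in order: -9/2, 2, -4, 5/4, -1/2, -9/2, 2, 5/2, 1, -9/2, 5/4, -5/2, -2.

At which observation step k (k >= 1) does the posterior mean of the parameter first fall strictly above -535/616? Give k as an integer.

obs 1: x=-9/2 → posterior Normal(-13/4, 45/28)
obs 2: x=2 → posterior Normal(-55/46, 45/46)
obs 3: x=-4 → posterior Normal(-127/64, 45/64)
obs 4: x=5/4 → posterior Normal(-209/164, 45/82)
obs 5: x=-1/2 → posterior Normal(-227/200, 9/20)
obs 6: x=-9/2 → posterior Normal(-389/236, 45/118)
obs 7: x=2 → posterior Normal(-317/272, 45/136)
obs 8: x=5/2 → posterior Normal(-227/308, 45/154)
obs 9: x=1 → posterior Normal(-191/344, 45/172)
obs 10: x=-9/2 → posterior Normal(-353/380, 9/38)
obs 11: x=5/4 → posterior Normal(-77/104, 45/208)
obs 12: x=-5/2 → posterior Normal(-199/226, 45/226)
obs 13: x=-2 → posterior Normal(-235/244, 45/244)

k = 8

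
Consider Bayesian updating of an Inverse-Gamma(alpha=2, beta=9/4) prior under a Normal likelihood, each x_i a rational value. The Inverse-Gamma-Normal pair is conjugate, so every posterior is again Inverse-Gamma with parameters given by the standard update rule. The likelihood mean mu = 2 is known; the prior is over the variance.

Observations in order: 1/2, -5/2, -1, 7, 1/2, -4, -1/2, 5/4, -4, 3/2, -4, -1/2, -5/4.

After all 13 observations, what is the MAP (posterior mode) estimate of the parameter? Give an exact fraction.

obs 1: x=1/2 → posterior Inverse-Gamma(5/2, 27/8)
obs 2: x=-5/2 → posterior Inverse-Gamma(3, 27/2)
obs 3: x=-1 → posterior Inverse-Gamma(7/2, 18)
obs 4: x=7 → posterior Inverse-Gamma(4, 61/2)
obs 5: x=1/2 → posterior Inverse-Gamma(9/2, 253/8)
obs 6: x=-4 → posterior Inverse-Gamma(5, 397/8)
obs 7: x=-1/2 → posterior Inverse-Gamma(11/2, 211/4)
obs 8: x=5/4 → posterior Inverse-Gamma(6, 1697/32)
obs 9: x=-4 → posterior Inverse-Gamma(13/2, 2273/32)
obs 10: x=3/2 → posterior Inverse-Gamma(7, 2277/32)
obs 11: x=-4 → posterior Inverse-Gamma(15/2, 2853/32)
obs 12: x=-1/2 → posterior Inverse-Gamma(8, 2953/32)
obs 13: x=-5/4 → posterior Inverse-Gamma(17/2, 1561/16)

1561/152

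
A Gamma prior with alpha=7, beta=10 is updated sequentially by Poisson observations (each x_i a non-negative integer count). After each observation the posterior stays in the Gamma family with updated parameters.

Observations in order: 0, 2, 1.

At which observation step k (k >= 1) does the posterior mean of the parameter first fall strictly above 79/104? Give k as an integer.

k = 3

obs 1: x=0 → posterior Gamma(7, 11)
obs 2: x=2 → posterior Gamma(9, 12)
obs 3: x=1 → posterior Gamma(10, 13)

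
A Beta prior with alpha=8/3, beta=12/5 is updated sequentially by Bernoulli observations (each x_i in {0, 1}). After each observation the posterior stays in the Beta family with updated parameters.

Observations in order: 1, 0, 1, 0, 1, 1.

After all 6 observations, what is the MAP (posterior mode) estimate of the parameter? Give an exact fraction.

5/8

obs 1: x=1 → posterior Beta(11/3, 12/5)
obs 2: x=0 → posterior Beta(11/3, 17/5)
obs 3: x=1 → posterior Beta(14/3, 17/5)
obs 4: x=0 → posterior Beta(14/3, 22/5)
obs 5: x=1 → posterior Beta(17/3, 22/5)
obs 6: x=1 → posterior Beta(20/3, 22/5)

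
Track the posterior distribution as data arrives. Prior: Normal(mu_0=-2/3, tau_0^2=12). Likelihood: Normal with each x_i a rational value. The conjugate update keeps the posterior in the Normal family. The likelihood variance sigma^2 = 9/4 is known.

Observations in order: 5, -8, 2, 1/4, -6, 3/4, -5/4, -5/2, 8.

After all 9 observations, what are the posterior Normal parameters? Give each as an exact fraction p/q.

mu_0=-10/49, tau_0^2=12/49

obs 1: x=5 → posterior Normal(78/19, 36/19)
obs 2: x=-8 → posterior Normal(-10/7, 36/35)
obs 3: x=2 → posterior Normal(-6/17, 12/17)
obs 4: x=1/4 → posterior Normal(-14/67, 36/67)
obs 5: x=-6 → posterior Normal(-110/83, 36/83)
obs 6: x=3/4 → posterior Normal(-98/99, 4/11)
obs 7: x=-5/4 → posterior Normal(-118/115, 36/115)
obs 8: x=-5/2 → posterior Normal(-158/131, 36/131)
obs 9: x=8 → posterior Normal(-10/49, 12/49)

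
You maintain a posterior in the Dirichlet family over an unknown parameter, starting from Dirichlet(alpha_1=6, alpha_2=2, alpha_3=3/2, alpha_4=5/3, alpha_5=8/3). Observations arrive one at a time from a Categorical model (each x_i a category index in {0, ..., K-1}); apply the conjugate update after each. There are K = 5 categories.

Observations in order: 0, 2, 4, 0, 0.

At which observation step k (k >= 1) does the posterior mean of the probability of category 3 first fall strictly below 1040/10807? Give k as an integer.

k = 4

obs 1: x=0 → posterior Dirichlet(7, 2, 3/2, 5/3, 8/3)
obs 2: x=2 → posterior Dirichlet(7, 2, 5/2, 5/3, 8/3)
obs 3: x=4 → posterior Dirichlet(7, 2, 5/2, 5/3, 11/3)
obs 4: x=0 → posterior Dirichlet(8, 2, 5/2, 5/3, 11/3)
obs 5: x=0 → posterior Dirichlet(9, 2, 5/2, 5/3, 11/3)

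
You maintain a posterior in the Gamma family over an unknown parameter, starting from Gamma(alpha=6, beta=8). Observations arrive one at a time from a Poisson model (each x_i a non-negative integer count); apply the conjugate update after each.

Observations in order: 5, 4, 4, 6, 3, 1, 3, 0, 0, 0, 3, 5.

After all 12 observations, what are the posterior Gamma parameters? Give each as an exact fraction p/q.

alpha=40, beta=20

obs 1: x=5 → posterior Gamma(11, 9)
obs 2: x=4 → posterior Gamma(15, 10)
obs 3: x=4 → posterior Gamma(19, 11)
obs 4: x=6 → posterior Gamma(25, 12)
obs 5: x=3 → posterior Gamma(28, 13)
obs 6: x=1 → posterior Gamma(29, 14)
obs 7: x=3 → posterior Gamma(32, 15)
obs 8: x=0 → posterior Gamma(32, 16)
obs 9: x=0 → posterior Gamma(32, 17)
obs 10: x=0 → posterior Gamma(32, 18)
obs 11: x=3 → posterior Gamma(35, 19)
obs 12: x=5 → posterior Gamma(40, 20)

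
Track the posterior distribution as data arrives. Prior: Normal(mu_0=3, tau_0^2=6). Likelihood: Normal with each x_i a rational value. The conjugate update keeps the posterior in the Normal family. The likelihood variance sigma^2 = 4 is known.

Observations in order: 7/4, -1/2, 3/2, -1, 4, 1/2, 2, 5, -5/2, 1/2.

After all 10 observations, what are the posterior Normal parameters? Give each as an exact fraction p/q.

obs 1: x=7/4 → posterior Normal(9/4, 12/5)
obs 2: x=-1/2 → posterior Normal(39/32, 3/2)
obs 3: x=3/2 → posterior Normal(57/44, 12/11)
obs 4: x=-1 → posterior Normal(45/56, 6/7)
obs 5: x=4 → posterior Normal(93/68, 12/17)
obs 6: x=1/2 → posterior Normal(99/80, 3/5)
obs 7: x=2 → posterior Normal(123/92, 12/23)
obs 8: x=5 → posterior Normal(183/104, 6/13)
obs 9: x=-5/2 → posterior Normal(153/116, 12/29)
obs 10: x=1/2 → posterior Normal(159/128, 3/8)

mu_0=159/128, tau_0^2=3/8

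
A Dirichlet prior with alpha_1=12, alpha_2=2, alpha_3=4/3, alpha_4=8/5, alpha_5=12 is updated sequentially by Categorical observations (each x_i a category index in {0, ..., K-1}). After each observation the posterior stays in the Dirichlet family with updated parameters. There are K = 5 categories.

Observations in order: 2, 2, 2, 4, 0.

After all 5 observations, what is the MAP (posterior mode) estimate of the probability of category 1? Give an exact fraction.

obs 1: x=2 → posterior Dirichlet(12, 2, 7/3, 8/5, 12)
obs 2: x=2 → posterior Dirichlet(12, 2, 10/3, 8/5, 12)
obs 3: x=2 → posterior Dirichlet(12, 2, 13/3, 8/5, 12)
obs 4: x=4 → posterior Dirichlet(12, 2, 13/3, 8/5, 13)
obs 5: x=0 → posterior Dirichlet(13, 2, 13/3, 8/5, 13)

15/434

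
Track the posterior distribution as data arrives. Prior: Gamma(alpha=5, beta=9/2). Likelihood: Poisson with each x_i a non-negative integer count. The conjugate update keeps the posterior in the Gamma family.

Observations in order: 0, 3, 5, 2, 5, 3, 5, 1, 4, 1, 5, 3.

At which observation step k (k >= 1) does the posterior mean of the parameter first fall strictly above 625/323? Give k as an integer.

k = 5

obs 1: x=0 → posterior Gamma(5, 11/2)
obs 2: x=3 → posterior Gamma(8, 13/2)
obs 3: x=5 → posterior Gamma(13, 15/2)
obs 4: x=2 → posterior Gamma(15, 17/2)
obs 5: x=5 → posterior Gamma(20, 19/2)
obs 6: x=3 → posterior Gamma(23, 21/2)
obs 7: x=5 → posterior Gamma(28, 23/2)
obs 8: x=1 → posterior Gamma(29, 25/2)
obs 9: x=4 → posterior Gamma(33, 27/2)
obs 10: x=1 → posterior Gamma(34, 29/2)
obs 11: x=5 → posterior Gamma(39, 31/2)
obs 12: x=3 → posterior Gamma(42, 33/2)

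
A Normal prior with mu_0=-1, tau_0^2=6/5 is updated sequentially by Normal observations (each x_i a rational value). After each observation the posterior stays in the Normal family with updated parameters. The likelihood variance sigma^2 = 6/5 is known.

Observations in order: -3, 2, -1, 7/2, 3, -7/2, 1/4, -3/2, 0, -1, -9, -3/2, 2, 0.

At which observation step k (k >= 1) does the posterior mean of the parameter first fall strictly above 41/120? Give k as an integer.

obs 1: x=-3 → posterior Normal(-2, 3/5)
obs 2: x=2 → posterior Normal(-2/3, 2/5)
obs 3: x=-1 → posterior Normal(-3/4, 3/10)
obs 4: x=7/2 → posterior Normal(1/10, 6/25)
obs 5: x=3 → posterior Normal(7/12, 1/5)
obs 6: x=-7/2 → posterior Normal(0, 6/35)
obs 7: x=1/4 → posterior Normal(1/32, 3/20)
obs 8: x=-3/2 → posterior Normal(-5/36, 2/15)
obs 9: x=0 → posterior Normal(-1/8, 3/25)
obs 10: x=-1 → posterior Normal(-9/44, 6/55)
obs 11: x=-9 → posterior Normal(-15/16, 1/10)
obs 12: x=-3/2 → posterior Normal(-51/52, 6/65)
obs 13: x=2 → posterior Normal(-43/56, 3/35)
obs 14: x=0 → posterior Normal(-43/60, 2/25)

k = 5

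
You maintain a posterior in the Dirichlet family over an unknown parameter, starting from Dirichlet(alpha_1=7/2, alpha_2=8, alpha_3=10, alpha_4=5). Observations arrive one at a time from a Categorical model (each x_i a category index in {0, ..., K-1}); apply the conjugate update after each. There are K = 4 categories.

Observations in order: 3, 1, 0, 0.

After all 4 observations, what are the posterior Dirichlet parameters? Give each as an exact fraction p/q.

alpha_1=11/2, alpha_2=9, alpha_3=10, alpha_4=6

obs 1: x=3 → posterior Dirichlet(7/2, 8, 10, 6)
obs 2: x=1 → posterior Dirichlet(7/2, 9, 10, 6)
obs 3: x=0 → posterior Dirichlet(9/2, 9, 10, 6)
obs 4: x=0 → posterior Dirichlet(11/2, 9, 10, 6)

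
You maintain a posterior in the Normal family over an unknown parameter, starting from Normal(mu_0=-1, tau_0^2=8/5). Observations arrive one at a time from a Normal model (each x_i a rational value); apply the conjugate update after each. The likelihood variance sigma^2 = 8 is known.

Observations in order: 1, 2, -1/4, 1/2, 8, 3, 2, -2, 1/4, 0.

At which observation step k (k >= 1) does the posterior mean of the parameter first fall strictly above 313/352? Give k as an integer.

obs 1: x=1 → posterior Normal(-2/3, 4/3)
obs 2: x=2 → posterior Normal(-2/7, 8/7)
obs 3: x=-1/4 → posterior Normal(-9/32, 1)
obs 4: x=1/2 → posterior Normal(-7/36, 8/9)
obs 5: x=8 → posterior Normal(5/8, 4/5)
obs 6: x=3 → posterior Normal(37/44, 8/11)
obs 7: x=2 → posterior Normal(15/16, 2/3)
obs 8: x=-2 → posterior Normal(37/52, 8/13)
obs 9: x=1/4 → posterior Normal(19/28, 4/7)
obs 10: x=0 → posterior Normal(19/30, 8/15)

k = 7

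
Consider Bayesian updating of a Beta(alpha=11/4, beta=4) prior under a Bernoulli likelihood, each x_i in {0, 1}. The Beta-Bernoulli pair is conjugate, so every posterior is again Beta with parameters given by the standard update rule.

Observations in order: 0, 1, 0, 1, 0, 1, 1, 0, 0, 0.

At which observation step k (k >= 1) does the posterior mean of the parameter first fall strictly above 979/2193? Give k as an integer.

obs 1: x=0 → posterior Beta(11/4, 5)
obs 2: x=1 → posterior Beta(15/4, 5)
obs 3: x=0 → posterior Beta(15/4, 6)
obs 4: x=1 → posterior Beta(19/4, 6)
obs 5: x=0 → posterior Beta(19/4, 7)
obs 6: x=1 → posterior Beta(23/4, 7)
obs 7: x=1 → posterior Beta(27/4, 7)
obs 8: x=0 → posterior Beta(27/4, 8)
obs 9: x=0 → posterior Beta(27/4, 9)
obs 10: x=0 → posterior Beta(27/4, 10)

k = 6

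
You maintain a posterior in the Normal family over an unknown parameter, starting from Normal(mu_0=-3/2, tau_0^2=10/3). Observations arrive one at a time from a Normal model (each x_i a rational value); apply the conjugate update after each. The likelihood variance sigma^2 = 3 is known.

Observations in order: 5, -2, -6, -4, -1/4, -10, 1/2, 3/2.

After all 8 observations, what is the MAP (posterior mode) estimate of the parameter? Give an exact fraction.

obs 1: x=5 → posterior Normal(73/38, 30/19)
obs 2: x=-2 → posterior Normal(33/58, 30/29)
obs 3: x=-6 → posterior Normal(-29/26, 10/13)
obs 4: x=-4 → posterior Normal(-167/98, 30/49)
obs 5: x=-1/4 → posterior Normal(-86/59, 30/59)
obs 6: x=-10 → posterior Normal(-62/23, 10/23)
obs 7: x=1/2 → posterior Normal(-181/79, 30/79)
obs 8: x=3/2 → posterior Normal(-166/89, 30/89)

-166/89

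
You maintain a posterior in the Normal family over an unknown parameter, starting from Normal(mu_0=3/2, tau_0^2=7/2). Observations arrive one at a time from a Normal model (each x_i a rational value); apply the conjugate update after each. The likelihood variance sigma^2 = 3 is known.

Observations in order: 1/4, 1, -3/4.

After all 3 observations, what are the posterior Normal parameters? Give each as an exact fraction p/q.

mu_0=25/54, tau_0^2=7/9

obs 1: x=1/4 → posterior Normal(43/52, 21/13)
obs 2: x=1 → posterior Normal(71/80, 21/20)
obs 3: x=-3/4 → posterior Normal(25/54, 7/9)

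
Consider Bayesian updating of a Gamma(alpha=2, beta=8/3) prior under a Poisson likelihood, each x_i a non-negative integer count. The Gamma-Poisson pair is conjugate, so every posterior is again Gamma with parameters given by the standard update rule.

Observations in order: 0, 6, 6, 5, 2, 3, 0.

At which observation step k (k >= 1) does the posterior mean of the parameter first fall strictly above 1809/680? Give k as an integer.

k = 4

obs 1: x=0 → posterior Gamma(2, 11/3)
obs 2: x=6 → posterior Gamma(8, 14/3)
obs 3: x=6 → posterior Gamma(14, 17/3)
obs 4: x=5 → posterior Gamma(19, 20/3)
obs 5: x=2 → posterior Gamma(21, 23/3)
obs 6: x=3 → posterior Gamma(24, 26/3)
obs 7: x=0 → posterior Gamma(24, 29/3)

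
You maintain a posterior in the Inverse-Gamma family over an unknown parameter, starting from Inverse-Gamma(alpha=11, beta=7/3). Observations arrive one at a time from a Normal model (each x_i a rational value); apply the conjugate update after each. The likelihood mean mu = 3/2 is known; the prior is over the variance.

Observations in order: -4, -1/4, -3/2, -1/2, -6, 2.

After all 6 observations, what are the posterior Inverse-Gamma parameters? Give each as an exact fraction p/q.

alpha=14, beta=5159/96

obs 1: x=-4 → posterior Inverse-Gamma(23/2, 419/24)
obs 2: x=-1/4 → posterior Inverse-Gamma(12, 1823/96)
obs 3: x=-3/2 → posterior Inverse-Gamma(25/2, 2255/96)
obs 4: x=-1/2 → posterior Inverse-Gamma(13, 2447/96)
obs 5: x=-6 → posterior Inverse-Gamma(27/2, 5147/96)
obs 6: x=2 → posterior Inverse-Gamma(14, 5159/96)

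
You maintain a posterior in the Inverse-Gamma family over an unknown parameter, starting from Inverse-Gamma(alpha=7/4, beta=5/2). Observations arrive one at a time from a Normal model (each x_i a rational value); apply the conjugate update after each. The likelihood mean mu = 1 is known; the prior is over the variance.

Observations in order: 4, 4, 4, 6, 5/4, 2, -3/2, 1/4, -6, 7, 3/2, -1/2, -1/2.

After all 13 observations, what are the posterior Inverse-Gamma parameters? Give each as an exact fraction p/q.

alpha=33/4, beta=1237/16

obs 1: x=4 → posterior Inverse-Gamma(9/4, 7)
obs 2: x=4 → posterior Inverse-Gamma(11/4, 23/2)
obs 3: x=4 → posterior Inverse-Gamma(13/4, 16)
obs 4: x=6 → posterior Inverse-Gamma(15/4, 57/2)
obs 5: x=5/4 → posterior Inverse-Gamma(17/4, 913/32)
obs 6: x=2 → posterior Inverse-Gamma(19/4, 929/32)
obs 7: x=-3/2 → posterior Inverse-Gamma(21/4, 1029/32)
obs 8: x=1/4 → posterior Inverse-Gamma(23/4, 519/16)
obs 9: x=-6 → posterior Inverse-Gamma(25/4, 911/16)
obs 10: x=7 → posterior Inverse-Gamma(27/4, 1199/16)
obs 11: x=3/2 → posterior Inverse-Gamma(29/4, 1201/16)
obs 12: x=-1/2 → posterior Inverse-Gamma(31/4, 1219/16)
obs 13: x=-1/2 → posterior Inverse-Gamma(33/4, 1237/16)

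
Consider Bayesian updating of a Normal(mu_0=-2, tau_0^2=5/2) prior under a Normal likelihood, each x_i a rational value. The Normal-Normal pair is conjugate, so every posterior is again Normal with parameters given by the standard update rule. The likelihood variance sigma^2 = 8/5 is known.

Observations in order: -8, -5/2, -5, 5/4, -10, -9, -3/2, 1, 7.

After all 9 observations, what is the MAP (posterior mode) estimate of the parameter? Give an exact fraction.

obs 1: x=-8 → posterior Normal(-232/41, 40/41)
obs 2: x=-5/2 → posterior Normal(-589/132, 20/33)
obs 3: x=-5 → posterior Normal(-839/182, 40/91)
obs 4: x=5/4 → posterior Normal(-1553/464, 10/29)
obs 5: x=-10 → posterior Normal(-851/188, 40/141)
obs 6: x=-9 → posterior Normal(-3453/664, 20/83)
obs 7: x=-3/2 → posterior Normal(-3603/764, 40/191)
obs 8: x=1 → posterior Normal(-3503/864, 5/27)
obs 9: x=7 → posterior Normal(-2803/964, 40/241)

-2803/964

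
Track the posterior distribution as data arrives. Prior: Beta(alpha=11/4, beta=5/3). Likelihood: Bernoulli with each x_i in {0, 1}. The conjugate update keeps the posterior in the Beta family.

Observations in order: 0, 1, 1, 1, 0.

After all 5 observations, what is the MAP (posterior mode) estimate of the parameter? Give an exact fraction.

obs 1: x=0 → posterior Beta(11/4, 8/3)
obs 2: x=1 → posterior Beta(15/4, 8/3)
obs 3: x=1 → posterior Beta(19/4, 8/3)
obs 4: x=1 → posterior Beta(23/4, 8/3)
obs 5: x=0 → posterior Beta(23/4, 11/3)

57/89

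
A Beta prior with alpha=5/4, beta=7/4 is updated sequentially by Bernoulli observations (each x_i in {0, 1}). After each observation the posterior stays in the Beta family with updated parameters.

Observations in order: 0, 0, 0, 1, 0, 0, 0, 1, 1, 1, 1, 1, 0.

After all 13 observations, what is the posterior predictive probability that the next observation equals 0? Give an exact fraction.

obs 1: x=0 → posterior Beta(5/4, 11/4)
obs 2: x=0 → posterior Beta(5/4, 15/4)
obs 3: x=0 → posterior Beta(5/4, 19/4)
obs 4: x=1 → posterior Beta(9/4, 19/4)
obs 5: x=0 → posterior Beta(9/4, 23/4)
obs 6: x=0 → posterior Beta(9/4, 27/4)
obs 7: x=0 → posterior Beta(9/4, 31/4)
obs 8: x=1 → posterior Beta(13/4, 31/4)
obs 9: x=1 → posterior Beta(17/4, 31/4)
obs 10: x=1 → posterior Beta(21/4, 31/4)
obs 11: x=1 → posterior Beta(25/4, 31/4)
obs 12: x=1 → posterior Beta(29/4, 31/4)
obs 13: x=0 → posterior Beta(29/4, 35/4)

35/64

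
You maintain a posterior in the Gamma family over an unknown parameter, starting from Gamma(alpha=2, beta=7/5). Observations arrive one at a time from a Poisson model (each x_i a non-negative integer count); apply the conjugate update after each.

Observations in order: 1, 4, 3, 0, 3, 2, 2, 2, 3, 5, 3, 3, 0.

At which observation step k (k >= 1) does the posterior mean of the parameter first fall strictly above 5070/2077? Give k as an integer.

k = 12

obs 1: x=1 → posterior Gamma(3, 12/5)
obs 2: x=4 → posterior Gamma(7, 17/5)
obs 3: x=3 → posterior Gamma(10, 22/5)
obs 4: x=0 → posterior Gamma(10, 27/5)
obs 5: x=3 → posterior Gamma(13, 32/5)
obs 6: x=2 → posterior Gamma(15, 37/5)
obs 7: x=2 → posterior Gamma(17, 42/5)
obs 8: x=2 → posterior Gamma(19, 47/5)
obs 9: x=3 → posterior Gamma(22, 52/5)
obs 10: x=5 → posterior Gamma(27, 57/5)
obs 11: x=3 → posterior Gamma(30, 62/5)
obs 12: x=3 → posterior Gamma(33, 67/5)
obs 13: x=0 → posterior Gamma(33, 72/5)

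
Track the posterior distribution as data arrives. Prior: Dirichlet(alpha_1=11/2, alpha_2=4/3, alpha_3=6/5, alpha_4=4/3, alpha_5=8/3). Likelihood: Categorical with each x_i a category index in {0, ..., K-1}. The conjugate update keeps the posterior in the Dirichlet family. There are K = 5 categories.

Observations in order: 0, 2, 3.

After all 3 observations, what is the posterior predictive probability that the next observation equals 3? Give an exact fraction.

obs 1: x=0 → posterior Dirichlet(13/2, 4/3, 6/5, 4/3, 8/3)
obs 2: x=2 → posterior Dirichlet(13/2, 4/3, 11/5, 4/3, 8/3)
obs 3: x=3 → posterior Dirichlet(13/2, 4/3, 11/5, 7/3, 8/3)

70/451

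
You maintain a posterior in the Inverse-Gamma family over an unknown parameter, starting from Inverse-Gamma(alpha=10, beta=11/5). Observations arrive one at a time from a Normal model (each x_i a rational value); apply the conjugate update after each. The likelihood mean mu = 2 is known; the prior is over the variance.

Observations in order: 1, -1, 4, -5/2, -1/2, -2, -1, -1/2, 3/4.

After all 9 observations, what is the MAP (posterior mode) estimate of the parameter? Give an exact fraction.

obs 1: x=1 → posterior Inverse-Gamma(21/2, 27/10)
obs 2: x=-1 → posterior Inverse-Gamma(11, 36/5)
obs 3: x=4 → posterior Inverse-Gamma(23/2, 46/5)
obs 4: x=-5/2 → posterior Inverse-Gamma(12, 773/40)
obs 5: x=-1/2 → posterior Inverse-Gamma(25/2, 449/20)
obs 6: x=-2 → posterior Inverse-Gamma(13, 609/20)
obs 7: x=-1 → posterior Inverse-Gamma(27/2, 699/20)
obs 8: x=-1/2 → posterior Inverse-Gamma(14, 1523/40)
obs 9: x=3/4 → posterior Inverse-Gamma(29/2, 6217/160)

6217/2480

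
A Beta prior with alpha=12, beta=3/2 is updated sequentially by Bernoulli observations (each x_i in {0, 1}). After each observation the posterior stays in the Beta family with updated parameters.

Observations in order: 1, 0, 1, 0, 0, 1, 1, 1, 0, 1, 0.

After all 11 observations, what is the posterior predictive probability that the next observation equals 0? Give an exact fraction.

obs 1: x=1 → posterior Beta(13, 3/2)
obs 2: x=0 → posterior Beta(13, 5/2)
obs 3: x=1 → posterior Beta(14, 5/2)
obs 4: x=0 → posterior Beta(14, 7/2)
obs 5: x=0 → posterior Beta(14, 9/2)
obs 6: x=1 → posterior Beta(15, 9/2)
obs 7: x=1 → posterior Beta(16, 9/2)
obs 8: x=1 → posterior Beta(17, 9/2)
obs 9: x=0 → posterior Beta(17, 11/2)
obs 10: x=1 → posterior Beta(18, 11/2)
obs 11: x=0 → posterior Beta(18, 13/2)

13/49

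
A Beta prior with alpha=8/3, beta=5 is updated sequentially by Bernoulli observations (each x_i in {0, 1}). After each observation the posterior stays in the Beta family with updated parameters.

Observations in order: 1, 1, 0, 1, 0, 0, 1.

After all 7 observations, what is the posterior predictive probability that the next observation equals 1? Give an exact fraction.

obs 1: x=1 → posterior Beta(11/3, 5)
obs 2: x=1 → posterior Beta(14/3, 5)
obs 3: x=0 → posterior Beta(14/3, 6)
obs 4: x=1 → posterior Beta(17/3, 6)
obs 5: x=0 → posterior Beta(17/3, 7)
obs 6: x=0 → posterior Beta(17/3, 8)
obs 7: x=1 → posterior Beta(20/3, 8)

5/11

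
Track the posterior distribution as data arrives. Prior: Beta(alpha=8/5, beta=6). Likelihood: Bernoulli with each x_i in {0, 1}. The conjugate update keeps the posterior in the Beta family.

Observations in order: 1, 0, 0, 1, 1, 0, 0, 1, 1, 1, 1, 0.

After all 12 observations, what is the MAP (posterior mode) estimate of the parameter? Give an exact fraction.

obs 1: x=1 → posterior Beta(13/5, 6)
obs 2: x=0 → posterior Beta(13/5, 7)
obs 3: x=0 → posterior Beta(13/5, 8)
obs 4: x=1 → posterior Beta(18/5, 8)
obs 5: x=1 → posterior Beta(23/5, 8)
obs 6: x=0 → posterior Beta(23/5, 9)
obs 7: x=0 → posterior Beta(23/5, 10)
obs 8: x=1 → posterior Beta(28/5, 10)
obs 9: x=1 → posterior Beta(33/5, 10)
obs 10: x=1 → posterior Beta(38/5, 10)
obs 11: x=1 → posterior Beta(43/5, 10)
obs 12: x=0 → posterior Beta(43/5, 11)

19/44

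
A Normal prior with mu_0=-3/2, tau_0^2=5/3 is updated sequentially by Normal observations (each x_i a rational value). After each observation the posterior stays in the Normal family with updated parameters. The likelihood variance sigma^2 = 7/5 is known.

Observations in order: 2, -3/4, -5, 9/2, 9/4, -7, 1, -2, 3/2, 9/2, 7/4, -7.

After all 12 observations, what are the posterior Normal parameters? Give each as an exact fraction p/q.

obs 1: x=2 → posterior Normal(37/92, 35/46)
obs 2: x=-3/4 → posterior Normal(-1/284, 35/71)
obs 3: x=-5 → posterior Normal(-167/128, 35/96)
obs 4: x=9/2 → posterior Normal(-51/484, 35/121)
obs 5: x=9/4 → posterior Normal(87/292, 35/146)
obs 6: x=-7 → posterior Normal(-263/342, 35/171)
obs 7: x=1 → posterior Normal(-213/392, 5/28)
obs 8: x=-2 → posterior Normal(-313/442, 35/221)
obs 9: x=3/2 → posterior Normal(-119/246, 35/246)
obs 10: x=9/2 → posterior Normal(-13/542, 35/271)
obs 11: x=7/4 → posterior Normal(149/1184, 35/296)
obs 12: x=-7 → posterior Normal(-551/1284, 35/321)

mu_0=-551/1284, tau_0^2=35/321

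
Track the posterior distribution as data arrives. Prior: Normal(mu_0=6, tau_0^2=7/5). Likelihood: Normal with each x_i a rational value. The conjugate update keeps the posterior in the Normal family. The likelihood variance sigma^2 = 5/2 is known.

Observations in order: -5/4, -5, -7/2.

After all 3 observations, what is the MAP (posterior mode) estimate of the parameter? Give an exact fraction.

obs 1: x=-5/4 → posterior Normal(265/78, 35/39)
obs 2: x=-5 → posterior Normal(125/106, 35/53)
obs 3: x=-7/2 → posterior Normal(27/134, 35/67)

27/134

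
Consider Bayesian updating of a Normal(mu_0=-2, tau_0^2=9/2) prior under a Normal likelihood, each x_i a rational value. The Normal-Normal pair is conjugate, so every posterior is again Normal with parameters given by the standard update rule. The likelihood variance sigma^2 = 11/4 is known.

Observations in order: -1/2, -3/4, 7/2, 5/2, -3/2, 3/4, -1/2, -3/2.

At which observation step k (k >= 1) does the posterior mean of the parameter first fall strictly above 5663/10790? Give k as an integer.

k = 4

obs 1: x=-1/2 → posterior Normal(-31/29, 99/58)
obs 2: x=-3/4 → posterior Normal(-89/94, 99/94)
obs 3: x=7/2 → posterior Normal(37/130, 99/130)
obs 4: x=5/2 → posterior Normal(127/166, 99/166)
obs 5: x=-3/2 → posterior Normal(73/202, 99/202)
obs 6: x=3/4 → posterior Normal(50/119, 99/238)
obs 7: x=-1/2 → posterior Normal(41/137, 99/274)
obs 8: x=-3/2 → posterior Normal(14/155, 99/310)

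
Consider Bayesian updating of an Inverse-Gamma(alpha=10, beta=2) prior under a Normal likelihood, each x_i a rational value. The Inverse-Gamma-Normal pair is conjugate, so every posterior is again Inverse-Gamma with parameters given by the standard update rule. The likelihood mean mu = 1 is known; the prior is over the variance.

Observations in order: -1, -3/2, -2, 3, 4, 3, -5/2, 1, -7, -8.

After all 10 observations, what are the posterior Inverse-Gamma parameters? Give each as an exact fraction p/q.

alpha=15, beta=395/4

obs 1: x=-1 → posterior Inverse-Gamma(21/2, 4)
obs 2: x=-3/2 → posterior Inverse-Gamma(11, 57/8)
obs 3: x=-2 → posterior Inverse-Gamma(23/2, 93/8)
obs 4: x=3 → posterior Inverse-Gamma(12, 109/8)
obs 5: x=4 → posterior Inverse-Gamma(25/2, 145/8)
obs 6: x=3 → posterior Inverse-Gamma(13, 161/8)
obs 7: x=-5/2 → posterior Inverse-Gamma(27/2, 105/4)
obs 8: x=1 → posterior Inverse-Gamma(14, 105/4)
obs 9: x=-7 → posterior Inverse-Gamma(29/2, 233/4)
obs 10: x=-8 → posterior Inverse-Gamma(15, 395/4)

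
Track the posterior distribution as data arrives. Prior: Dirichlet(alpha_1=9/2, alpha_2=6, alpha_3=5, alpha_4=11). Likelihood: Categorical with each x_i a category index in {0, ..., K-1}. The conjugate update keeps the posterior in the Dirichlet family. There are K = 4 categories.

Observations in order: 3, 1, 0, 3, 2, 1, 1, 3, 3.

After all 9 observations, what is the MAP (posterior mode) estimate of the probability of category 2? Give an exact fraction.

obs 1: x=3 → posterior Dirichlet(9/2, 6, 5, 12)
obs 2: x=1 → posterior Dirichlet(9/2, 7, 5, 12)
obs 3: x=0 → posterior Dirichlet(11/2, 7, 5, 12)
obs 4: x=3 → posterior Dirichlet(11/2, 7, 5, 13)
obs 5: x=2 → posterior Dirichlet(11/2, 7, 6, 13)
obs 6: x=1 → posterior Dirichlet(11/2, 8, 6, 13)
obs 7: x=1 → posterior Dirichlet(11/2, 9, 6, 13)
obs 8: x=3 → posterior Dirichlet(11/2, 9, 6, 14)
obs 9: x=3 → posterior Dirichlet(11/2, 9, 6, 15)

10/63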